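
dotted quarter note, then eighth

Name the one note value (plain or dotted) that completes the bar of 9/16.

sixteenth note

The bar of 9/16 = 9 sixteenth notes.
In sixteenth notes: dotted quarter note = 6; eighth = 2.
Altogether 6 + 2 = 8.
Remaining: 9 − 8 = 1 sixteenth note, which is a sixteenth note.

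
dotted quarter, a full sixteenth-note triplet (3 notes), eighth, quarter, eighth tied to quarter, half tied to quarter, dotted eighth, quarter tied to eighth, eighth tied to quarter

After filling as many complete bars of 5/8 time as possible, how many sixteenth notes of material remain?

7

One bar of 5/8 = 10 sixteenth notes.
In sixteenth notes: dotted quarter = 6; a full sixteenth-note triplet (3 notes) (three triplet sixteenths span one eighth) = 2; eighth = 2; quarter = 4; eighth tied to quarter (eighth + quarter) = 6; half tied to quarter (half + quarter) = 12; dotted eighth = 3; quarter tied to eighth (quarter + eighth) = 6; eighth tied to quarter (eighth + quarter) = 6.
Altogether 6 + 2 + 2 + 4 + 6 + 12 + 3 + 6 + 6 = 47.
47 ÷ 10 = 4 complete bars with 7 sixteenth notes remaining.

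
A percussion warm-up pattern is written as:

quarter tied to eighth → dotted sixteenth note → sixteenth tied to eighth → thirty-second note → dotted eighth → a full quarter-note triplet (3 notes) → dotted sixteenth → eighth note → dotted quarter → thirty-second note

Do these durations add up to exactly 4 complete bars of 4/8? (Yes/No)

One bar of 4/8 = 16 thirty-second notes, so 4 bars = 64.
Express everything in thirty-second notes: quarter tied to eighth (quarter + eighth) = 12; dotted sixteenth note = 3; sixteenth tied to eighth (sixteenth + eighth) = 6; thirty-second note = 1; dotted eighth = 6; a full quarter-note triplet (3 notes) (three triplet quarters span one half) = 16; dotted sixteenth = 3; eighth note = 4; dotted quarter = 12; thirty-second note = 1.
Sum: 12 + 3 + 6 + 1 + 6 + 16 + 3 + 4 + 12 + 1 = 64.
64 equals 64, so the answer is Yes.

Yes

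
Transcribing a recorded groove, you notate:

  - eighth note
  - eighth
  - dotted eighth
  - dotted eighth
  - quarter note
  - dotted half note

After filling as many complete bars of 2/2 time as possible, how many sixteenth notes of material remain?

One bar of 2/2 = 16 sixteenth notes.
Each duration in sixteenth notes: eighth note = 2; eighth = 2; dotted eighth = 3; dotted eighth = 3; quarter note = 4; dotted half note = 12.
Altogether 2 + 2 + 3 + 3 + 4 + 12 = 26.
26 ÷ 16 = 1 complete bar with 10 sixteenth notes remaining.

10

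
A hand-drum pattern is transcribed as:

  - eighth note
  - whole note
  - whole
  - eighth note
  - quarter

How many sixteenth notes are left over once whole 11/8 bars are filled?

18

One bar of 11/8 = 11 eighth notes.
Working in eighth notes: eighth note = 1; whole note = 8; whole = 8; eighth note = 1; quarter = 2.
Sum: 1 + 8 + 8 + 1 + 2 = 20.
20 ÷ 11 = 1 complete bar with 9 eighth notes remaining = 18 sixteenth notes.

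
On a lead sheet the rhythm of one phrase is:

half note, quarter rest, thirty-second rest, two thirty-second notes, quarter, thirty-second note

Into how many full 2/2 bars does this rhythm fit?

One bar of 2/2 = 32 thirty-second notes.
Convert each value to thirty-second notes: half note = 16; quarter rest = 8; thirty-second rest = 1; thirty-second note = 1; thirty-second note = 1; quarter = 8; thirty-second note = 1.
Sum: 16 + 8 + 1 + 1 + 1 + 8 + 1 = 36.
36 ÷ 32 = 1 complete bar with 4 left over.

1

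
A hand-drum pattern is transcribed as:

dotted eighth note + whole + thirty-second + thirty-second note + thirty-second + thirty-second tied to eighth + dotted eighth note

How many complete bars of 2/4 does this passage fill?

3

One bar of 2/4 = 16 thirty-second notes.
Each duration in thirty-second notes: dotted eighth note = 6; whole = 32; thirty-second = 1; thirty-second note = 1; thirty-second = 1; thirty-second tied to eighth (thirty-second + eighth) = 5; dotted eighth note = 6.
Total: 6 + 32 + 1 + 1 + 1 + 5 + 6 = 52.
52 ÷ 16 = 3 complete bars with 4 left over.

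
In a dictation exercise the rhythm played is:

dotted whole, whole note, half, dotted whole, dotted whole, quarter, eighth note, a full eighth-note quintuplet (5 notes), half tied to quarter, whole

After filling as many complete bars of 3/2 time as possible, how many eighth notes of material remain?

One bar of 3/2 = 12 eighth notes.
Working in eighth notes: dotted whole = 12; whole note = 8; half = 4; dotted whole = 12; dotted whole = 12; quarter = 2; eighth note = 1; a full eighth-note quintuplet (5 notes) (five quintuplet eighths span one half) = 4; half tied to quarter (half + quarter) = 6; whole = 8.
Total: 12 + 8 + 4 + 12 + 12 + 2 + 1 + 4 + 6 + 8 = 69.
69 ÷ 12 = 5 complete bars with 9 eighth notes remaining.

9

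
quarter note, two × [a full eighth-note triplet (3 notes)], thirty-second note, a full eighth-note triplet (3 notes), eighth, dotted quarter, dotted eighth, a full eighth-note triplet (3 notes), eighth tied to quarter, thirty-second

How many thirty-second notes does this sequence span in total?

76

Working in thirty-second notes: quarter note = 8; a full eighth-note triplet (3 notes) (three triplet eighths span one quarter) = 8; a full eighth-note triplet (3 notes) (three triplet eighths span one quarter) = 8; thirty-second note = 1; a full eighth-note triplet (3 notes) (three triplet eighths span one quarter) = 8; eighth = 4; dotted quarter = 12; dotted eighth = 6; a full eighth-note triplet (3 notes) (three triplet eighths span one quarter) = 8; eighth tied to quarter (eighth + quarter) = 12; thirty-second = 1.
Sum: 8 + 8 + 8 + 1 + 8 + 4 + 12 + 6 + 8 + 12 + 1 = 76 thirty-second notes.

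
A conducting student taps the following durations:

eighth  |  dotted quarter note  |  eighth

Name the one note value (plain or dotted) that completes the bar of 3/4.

eighth note

The bar of 3/4 = 6 eighth notes.
Working in eighth notes: eighth = 1; dotted quarter note = 3; eighth = 1.
Adding: 1 + 3 + 1 = 5.
Remaining: 6 − 5 = 1 eighth note, which is a eighth note.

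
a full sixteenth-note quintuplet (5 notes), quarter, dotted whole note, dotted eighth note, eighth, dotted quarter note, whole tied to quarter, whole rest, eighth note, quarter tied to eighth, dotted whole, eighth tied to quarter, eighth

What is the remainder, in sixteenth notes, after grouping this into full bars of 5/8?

One bar of 5/8 = 10 sixteenth notes.
Each duration in sixteenth notes: a full sixteenth-note quintuplet (5 notes) (five quintuplet sixteenths span one quarter) = 4; quarter = 4; dotted whole note = 24; dotted eighth note = 3; eighth = 2; dotted quarter note = 6; whole tied to quarter (whole + quarter) = 20; whole rest = 16; eighth note = 2; quarter tied to eighth (quarter + eighth) = 6; dotted whole = 24; eighth tied to quarter (eighth + quarter) = 6; eighth = 2.
Total: 4 + 4 + 24 + 3 + 2 + 6 + 20 + 16 + 2 + 6 + 24 + 6 + 2 = 119.
119 ÷ 10 = 11 complete bars with 9 sixteenth notes remaining.

9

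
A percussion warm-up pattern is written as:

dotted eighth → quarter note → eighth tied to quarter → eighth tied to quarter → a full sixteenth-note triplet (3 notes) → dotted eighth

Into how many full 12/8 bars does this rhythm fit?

One bar of 12/8 = 24 sixteenth notes.
Working in sixteenth notes: dotted eighth = 3; quarter note = 4; eighth tied to quarter (eighth + quarter) = 6; eighth tied to quarter (eighth + quarter) = 6; a full sixteenth-note triplet (3 notes) (three triplet sixteenths span one eighth) = 2; dotted eighth = 3.
Adding: 3 + 4 + 6 + 6 + 2 + 3 = 24.
24 ÷ 24 = 1 complete bar with 0 left over.

1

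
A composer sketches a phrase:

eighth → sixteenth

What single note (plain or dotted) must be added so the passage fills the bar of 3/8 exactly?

dotted eighth note

The bar of 3/8 = 6 sixteenth notes.
Working in sixteenth notes: eighth = 2; sixteenth = 1.
Altogether 2 + 1 = 3.
Remaining: 6 − 3 = 3 sixteenth notes, which is a dotted eighth note.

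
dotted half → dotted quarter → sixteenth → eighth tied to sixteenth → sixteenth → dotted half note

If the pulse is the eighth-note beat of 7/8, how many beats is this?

17.5

One eighth-note beat = 2 sixteenth notes.
Convert each value to sixteenth notes: dotted half = 12; dotted quarter = 6; sixteenth = 1; eighth tied to sixteenth (eighth + sixteenth) = 3; sixteenth = 1; dotted half note = 12.
Sum: 12 + 6 + 1 + 3 + 1 + 12 = 35.
35 ÷ 2 = 17.5 beats.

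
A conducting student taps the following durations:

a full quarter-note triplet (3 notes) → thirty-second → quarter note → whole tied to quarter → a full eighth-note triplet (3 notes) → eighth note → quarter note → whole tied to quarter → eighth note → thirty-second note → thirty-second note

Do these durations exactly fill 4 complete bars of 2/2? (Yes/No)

No

One bar of 2/2 = 32 thirty-second notes, so 4 bars = 128.
Working in thirty-second notes: a full quarter-note triplet (3 notes) (three triplet quarters span one half) = 16; thirty-second = 1; quarter note = 8; whole tied to quarter (whole + quarter) = 40; a full eighth-note triplet (3 notes) (three triplet eighths span one quarter) = 8; eighth note = 4; quarter note = 8; whole tied to quarter (whole + quarter) = 40; eighth note = 4; thirty-second note = 1; thirty-second note = 1.
Adding: 16 + 1 + 8 + 40 + 8 + 4 + 8 + 40 + 4 + 1 + 1 = 131.
131 exceeds 128, so the answer is No.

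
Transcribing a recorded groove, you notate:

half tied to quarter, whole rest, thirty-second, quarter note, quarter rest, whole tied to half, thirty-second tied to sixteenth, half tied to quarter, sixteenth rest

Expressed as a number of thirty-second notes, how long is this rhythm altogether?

Convert each value to thirty-second notes: half tied to quarter (half + quarter) = 24; whole rest = 32; thirty-second = 1; quarter note = 8; quarter rest = 8; whole tied to half (whole + half) = 48; thirty-second tied to sixteenth (thirty-second + sixteenth) = 3; half tied to quarter (half + quarter) = 24; sixteenth rest = 2.
Total: 24 + 32 + 1 + 8 + 8 + 48 + 3 + 24 + 2 = 150 thirty-second notes.

150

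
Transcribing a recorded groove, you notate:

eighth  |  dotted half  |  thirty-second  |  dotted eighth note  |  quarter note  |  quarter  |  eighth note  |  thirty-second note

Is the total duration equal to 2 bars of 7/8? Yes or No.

One bar of 7/8 = 28 thirty-second notes, so 2 bars = 56.
Working in thirty-second notes: eighth = 4; dotted half = 24; thirty-second = 1; dotted eighth note = 6; quarter note = 8; quarter = 8; eighth note = 4; thirty-second note = 1.
Sum: 4 + 24 + 1 + 6 + 8 + 8 + 4 + 1 = 56.
56 equals 56, so the answer is Yes.

Yes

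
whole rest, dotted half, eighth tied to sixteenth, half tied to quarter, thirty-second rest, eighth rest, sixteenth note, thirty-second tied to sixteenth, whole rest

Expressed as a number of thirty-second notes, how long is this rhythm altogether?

128

Each duration in thirty-second notes: whole rest = 32; dotted half = 24; eighth tied to sixteenth (eighth + sixteenth) = 6; half tied to quarter (half + quarter) = 24; thirty-second rest = 1; eighth rest = 4; sixteenth note = 2; thirty-second tied to sixteenth (thirty-second + sixteenth) = 3; whole rest = 32.
Altogether 32 + 24 + 6 + 24 + 1 + 4 + 2 + 3 + 32 = 128 thirty-second notes.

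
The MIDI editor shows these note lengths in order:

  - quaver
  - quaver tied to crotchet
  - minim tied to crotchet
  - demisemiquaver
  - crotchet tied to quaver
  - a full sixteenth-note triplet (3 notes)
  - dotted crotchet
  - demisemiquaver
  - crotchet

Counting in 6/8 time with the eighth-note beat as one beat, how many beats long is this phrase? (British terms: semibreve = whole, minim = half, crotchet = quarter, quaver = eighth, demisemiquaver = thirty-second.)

One eighth-note beat = 4 thirty-second notes.
Each duration in thirty-second notes: quaver = 4; quaver tied to crotchet (quaver + crotchet) = 12; minim tied to crotchet (minim + crotchet) = 24; demisemiquaver = 1; crotchet tied to quaver (crotchet + quaver) = 12; a full sixteenth-note triplet (3 notes) (three triplet sixteenths span one eighth) = 4; dotted crotchet = 12; demisemiquaver = 1; crotchet = 8.
Total: 4 + 12 + 24 + 1 + 12 + 4 + 12 + 1 + 8 = 78.
78 ÷ 4 = 19.5 beats.

19.5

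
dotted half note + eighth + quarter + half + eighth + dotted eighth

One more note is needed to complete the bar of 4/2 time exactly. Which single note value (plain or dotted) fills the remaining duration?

The bar of 4/2 = 32 sixteenth notes.
Express everything in sixteenth notes: dotted half note = 12; eighth = 2; quarter = 4; half = 8; eighth = 2; dotted eighth = 3.
Sum: 12 + 2 + 4 + 8 + 2 + 3 = 31.
Remaining: 32 − 31 = 1 sixteenth note, which is a sixteenth note.

sixteenth note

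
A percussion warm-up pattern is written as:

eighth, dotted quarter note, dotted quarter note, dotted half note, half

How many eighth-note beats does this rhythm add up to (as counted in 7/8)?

17

One eighth-note beat = 2 sixteenth notes.
Express everything in sixteenth notes: eighth = 2; dotted quarter note = 6; dotted quarter note = 6; dotted half note = 12; half = 8.
Adding: 2 + 6 + 6 + 12 + 8 = 34.
34 ÷ 2 = 17 beats.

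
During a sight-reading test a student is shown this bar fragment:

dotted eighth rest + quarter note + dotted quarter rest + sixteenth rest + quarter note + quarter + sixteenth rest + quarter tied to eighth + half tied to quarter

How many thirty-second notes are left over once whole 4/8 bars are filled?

2

One bar of 4/8 = 8 sixteenth notes.
Express everything in sixteenth notes: dotted eighth rest = 3; quarter note = 4; dotted quarter rest = 6; sixteenth rest = 1; quarter note = 4; quarter = 4; sixteenth rest = 1; quarter tied to eighth (quarter + eighth) = 6; half tied to quarter (half + quarter) = 12.
Altogether 3 + 4 + 6 + 1 + 4 + 4 + 1 + 6 + 12 = 41.
41 ÷ 8 = 5 complete bars with 1 sixteenth note remaining = 2 thirty-second notes.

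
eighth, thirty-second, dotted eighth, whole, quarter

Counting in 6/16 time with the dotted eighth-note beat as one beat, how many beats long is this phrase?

One dotted eighth-note beat = 6 thirty-second notes.
Express everything in thirty-second notes: eighth = 4; thirty-second = 1; dotted eighth = 6; whole = 32; quarter = 8.
Sum: 4 + 1 + 6 + 32 + 8 = 51.
51 ÷ 6 = 8.5 beats.

8.5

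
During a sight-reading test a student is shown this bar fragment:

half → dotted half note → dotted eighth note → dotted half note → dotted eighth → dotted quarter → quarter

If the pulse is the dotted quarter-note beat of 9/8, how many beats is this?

8

One dotted quarter-note beat = 6 sixteenth notes.
Each duration in sixteenth notes: half = 8; dotted half note = 12; dotted eighth note = 3; dotted half note = 12; dotted eighth = 3; dotted quarter = 6; quarter = 4.
Total: 8 + 12 + 3 + 12 + 3 + 6 + 4 = 48.
48 ÷ 6 = 8 beats.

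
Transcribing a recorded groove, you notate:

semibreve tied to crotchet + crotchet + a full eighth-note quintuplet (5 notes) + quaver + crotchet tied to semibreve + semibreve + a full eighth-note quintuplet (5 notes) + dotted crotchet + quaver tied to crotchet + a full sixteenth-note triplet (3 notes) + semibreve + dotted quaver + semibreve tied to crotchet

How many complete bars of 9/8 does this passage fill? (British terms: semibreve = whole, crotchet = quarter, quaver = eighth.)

7

One bar of 9/8 = 18 sixteenth notes.
In sixteenth notes: semibreve tied to crotchet (semibreve + crotchet) = 20; crotchet = 4; a full eighth-note quintuplet (5 notes) (five quintuplet eighths span one half) = 8; quaver = 2; crotchet tied to semibreve (crotchet + semibreve) = 20; semibreve = 16; a full eighth-note quintuplet (5 notes) (five quintuplet eighths span one half) = 8; dotted crotchet = 6; quaver tied to crotchet (quaver + crotchet) = 6; a full sixteenth-note triplet (3 notes) (three triplet sixteenths span one eighth) = 2; semibreve = 16; dotted quaver = 3; semibreve tied to crotchet (semibreve + crotchet) = 20.
Sum: 20 + 4 + 8 + 2 + 20 + 16 + 8 + 6 + 6 + 2 + 16 + 3 + 20 = 131.
131 ÷ 18 = 7 complete bars with 5 left over.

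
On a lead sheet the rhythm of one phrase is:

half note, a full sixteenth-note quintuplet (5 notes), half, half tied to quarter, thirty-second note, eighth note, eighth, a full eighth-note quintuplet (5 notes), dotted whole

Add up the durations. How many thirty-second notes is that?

137

Each duration in thirty-second notes: half note = 16; a full sixteenth-note quintuplet (5 notes) (five quintuplet sixteenths span one quarter) = 8; half = 16; half tied to quarter (half + quarter) = 24; thirty-second note = 1; eighth note = 4; eighth = 4; a full eighth-note quintuplet (5 notes) (five quintuplet eighths span one half) = 16; dotted whole = 48.
Sum: 16 + 8 + 16 + 24 + 1 + 4 + 4 + 16 + 48 = 137 thirty-second notes.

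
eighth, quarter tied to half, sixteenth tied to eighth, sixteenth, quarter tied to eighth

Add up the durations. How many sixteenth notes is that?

24

Express everything in sixteenth notes: eighth = 2; quarter tied to half (quarter + half) = 12; sixteenth tied to eighth (sixteenth + eighth) = 3; sixteenth = 1; quarter tied to eighth (quarter + eighth) = 6.
Adding: 2 + 12 + 3 + 1 + 6 = 24 sixteenth notes.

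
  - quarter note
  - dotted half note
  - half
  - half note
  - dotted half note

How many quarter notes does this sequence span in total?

11

Each duration in quarter notes: quarter note = 1; dotted half note = 3; half = 2; half note = 2; dotted half note = 3.
Adding: 1 + 3 + 2 + 2 + 3 = 11 quarter notes.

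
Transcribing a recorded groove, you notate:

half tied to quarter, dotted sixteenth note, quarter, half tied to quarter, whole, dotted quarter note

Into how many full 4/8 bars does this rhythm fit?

6

One bar of 4/8 = 16 thirty-second notes.
In thirty-second notes: half tied to quarter (half + quarter) = 24; dotted sixteenth note = 3; quarter = 8; half tied to quarter (half + quarter) = 24; whole = 32; dotted quarter note = 12.
Total: 24 + 3 + 8 + 24 + 32 + 12 = 103.
103 ÷ 16 = 6 complete bars with 7 left over.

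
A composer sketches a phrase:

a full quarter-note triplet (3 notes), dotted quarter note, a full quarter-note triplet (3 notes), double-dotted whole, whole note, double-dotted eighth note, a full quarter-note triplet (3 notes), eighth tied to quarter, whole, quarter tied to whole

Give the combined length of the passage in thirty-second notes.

239

Each duration in thirty-second notes: a full quarter-note triplet (3 notes) (three triplet quarters span one half) = 16; dotted quarter note = 12; a full quarter-note triplet (3 notes) (three triplet quarters span one half) = 16; double-dotted whole = 56; whole note = 32; double-dotted eighth note = 7; a full quarter-note triplet (3 notes) (three triplet quarters span one half) = 16; eighth tied to quarter (eighth + quarter) = 12; whole = 32; quarter tied to whole (quarter + whole) = 40.
Total: 16 + 12 + 16 + 56 + 32 + 7 + 16 + 12 + 32 + 40 = 239 thirty-second notes.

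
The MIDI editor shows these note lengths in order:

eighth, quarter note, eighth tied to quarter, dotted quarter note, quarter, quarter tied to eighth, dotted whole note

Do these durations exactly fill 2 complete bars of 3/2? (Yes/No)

One bar of 3/2 = 12 eighth notes, so 2 bars = 24.
Working in eighth notes: eighth = 1; quarter note = 2; eighth tied to quarter (eighth + quarter) = 3; dotted quarter note = 3; quarter = 2; quarter tied to eighth (quarter + eighth) = 3; dotted whole note = 12.
Total: 1 + 2 + 3 + 3 + 2 + 3 + 12 = 26.
26 exceeds 24, so the answer is No.

No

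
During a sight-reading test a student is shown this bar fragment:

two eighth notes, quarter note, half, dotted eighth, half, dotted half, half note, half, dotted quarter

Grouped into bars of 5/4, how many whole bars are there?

3

One bar of 5/4 = 20 sixteenth notes.
Working in sixteenth notes: eighth note = 2; eighth note = 2; quarter note = 4; half = 8; dotted eighth = 3; half = 8; dotted half = 12; half note = 8; half = 8; dotted quarter = 6.
Altogether 2 + 2 + 4 + 8 + 3 + 8 + 12 + 8 + 8 + 6 = 61.
61 ÷ 20 = 3 complete bars with 1 left over.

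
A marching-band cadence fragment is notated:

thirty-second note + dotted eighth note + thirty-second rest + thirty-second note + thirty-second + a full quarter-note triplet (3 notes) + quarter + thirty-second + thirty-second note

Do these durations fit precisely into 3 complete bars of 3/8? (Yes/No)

One bar of 3/8 = 12 thirty-second notes, so 3 bars = 36.
Each duration in thirty-second notes: thirty-second note = 1; dotted eighth note = 6; thirty-second rest = 1; thirty-second note = 1; thirty-second = 1; a full quarter-note triplet (3 notes) (three triplet quarters span one half) = 16; quarter = 8; thirty-second = 1; thirty-second note = 1.
Adding: 1 + 6 + 1 + 1 + 1 + 16 + 8 + 1 + 1 = 36.
36 equals 36, so the answer is Yes.

Yes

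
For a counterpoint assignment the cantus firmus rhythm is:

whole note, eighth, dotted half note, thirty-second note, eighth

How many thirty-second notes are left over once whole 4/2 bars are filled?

One bar of 4/2 = 64 thirty-second notes.
In thirty-second notes: whole note = 32; eighth = 4; dotted half note = 24; thirty-second note = 1; eighth = 4.
Adding: 32 + 4 + 24 + 1 + 4 = 65.
65 ÷ 64 = 1 complete bar with 1 thirty-second note remaining.

1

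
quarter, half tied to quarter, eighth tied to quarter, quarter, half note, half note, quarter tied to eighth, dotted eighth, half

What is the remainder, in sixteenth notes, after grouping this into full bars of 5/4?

One bar of 5/4 = 20 sixteenth notes.
Working in sixteenth notes: quarter = 4; half tied to quarter (half + quarter) = 12; eighth tied to quarter (eighth + quarter) = 6; quarter = 4; half note = 8; half note = 8; quarter tied to eighth (quarter + eighth) = 6; dotted eighth = 3; half = 8.
Altogether 4 + 12 + 6 + 4 + 8 + 8 + 6 + 3 + 8 = 59.
59 ÷ 20 = 2 complete bars with 19 sixteenth notes remaining.

19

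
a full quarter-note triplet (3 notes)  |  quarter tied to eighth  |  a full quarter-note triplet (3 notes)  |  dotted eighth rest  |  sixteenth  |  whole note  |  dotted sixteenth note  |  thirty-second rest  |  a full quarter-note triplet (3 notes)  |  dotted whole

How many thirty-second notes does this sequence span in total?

152

Convert each value to thirty-second notes: a full quarter-note triplet (3 notes) (three triplet quarters span one half) = 16; quarter tied to eighth (quarter + eighth) = 12; a full quarter-note triplet (3 notes) (three triplet quarters span one half) = 16; dotted eighth rest = 6; sixteenth = 2; whole note = 32; dotted sixteenth note = 3; thirty-second rest = 1; a full quarter-note triplet (3 notes) (three triplet quarters span one half) = 16; dotted whole = 48.
Sum: 16 + 12 + 16 + 6 + 2 + 32 + 3 + 1 + 16 + 48 = 152 thirty-second notes.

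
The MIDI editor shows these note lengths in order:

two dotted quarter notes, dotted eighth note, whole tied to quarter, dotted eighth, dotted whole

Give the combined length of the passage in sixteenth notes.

Convert each value to sixteenth notes: dotted quarter note = 6; dotted quarter note = 6; dotted eighth note = 3; whole tied to quarter (whole + quarter) = 20; dotted eighth = 3; dotted whole = 24.
Altogether 6 + 6 + 3 + 20 + 3 + 24 = 62 sixteenth notes.

62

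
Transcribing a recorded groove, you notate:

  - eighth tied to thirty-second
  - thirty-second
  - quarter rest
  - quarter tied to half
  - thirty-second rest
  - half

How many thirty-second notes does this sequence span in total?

55

In thirty-second notes: eighth tied to thirty-second (eighth + thirty-second) = 5; thirty-second = 1; quarter rest = 8; quarter tied to half (quarter + half) = 24; thirty-second rest = 1; half = 16.
Sum: 5 + 1 + 8 + 24 + 1 + 16 = 55 thirty-second notes.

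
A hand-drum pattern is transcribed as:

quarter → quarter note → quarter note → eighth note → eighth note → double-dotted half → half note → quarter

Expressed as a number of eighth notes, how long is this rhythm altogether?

21

Express everything in eighth notes: quarter = 2; quarter note = 2; quarter note = 2; eighth note = 1; eighth note = 1; double-dotted half = 7; half note = 4; quarter = 2.
Altogether 2 + 2 + 2 + 1 + 1 + 7 + 4 + 2 = 21 eighth notes.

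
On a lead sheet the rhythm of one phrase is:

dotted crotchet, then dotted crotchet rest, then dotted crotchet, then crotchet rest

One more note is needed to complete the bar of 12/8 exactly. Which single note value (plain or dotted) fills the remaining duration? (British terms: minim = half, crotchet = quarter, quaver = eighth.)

The bar of 12/8 = 12 eighth notes.
Convert each value to eighth notes: dotted crotchet = 3; dotted crotchet rest = 3; dotted crotchet = 3; crotchet rest = 2.
Altogether 3 + 3 + 3 + 2 = 11.
Remaining: 12 − 11 = 1 eighth note, which is a eighth note.

eighth note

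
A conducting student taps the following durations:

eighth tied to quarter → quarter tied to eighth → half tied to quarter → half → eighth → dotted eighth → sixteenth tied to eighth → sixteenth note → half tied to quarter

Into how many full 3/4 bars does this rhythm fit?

4

One bar of 3/4 = 12 sixteenth notes.
Express everything in sixteenth notes: eighth tied to quarter (eighth + quarter) = 6; quarter tied to eighth (quarter + eighth) = 6; half tied to quarter (half + quarter) = 12; half = 8; eighth = 2; dotted eighth = 3; sixteenth tied to eighth (sixteenth + eighth) = 3; sixteenth note = 1; half tied to quarter (half + quarter) = 12.
Total: 6 + 6 + 12 + 8 + 2 + 3 + 3 + 1 + 12 = 53.
53 ÷ 12 = 4 complete bars with 5 left over.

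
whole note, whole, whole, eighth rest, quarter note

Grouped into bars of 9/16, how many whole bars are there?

6

One bar of 9/16 = 9 sixteenth notes.
Convert each value to sixteenth notes: whole note = 16; whole = 16; whole = 16; eighth rest = 2; quarter note = 4.
Adding: 16 + 16 + 16 + 2 + 4 = 54.
54 ÷ 9 = 6 complete bars with 0 left over.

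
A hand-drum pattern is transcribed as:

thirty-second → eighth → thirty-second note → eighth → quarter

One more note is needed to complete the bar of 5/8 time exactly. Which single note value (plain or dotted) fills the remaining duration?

The bar of 5/8 = 20 thirty-second notes.
Each duration in thirty-second notes: thirty-second = 1; eighth = 4; thirty-second note = 1; eighth = 4; quarter = 8.
Adding: 1 + 4 + 1 + 4 + 8 = 18.
Remaining: 20 − 18 = 2 thirty-second notes, which is a sixteenth note.

sixteenth note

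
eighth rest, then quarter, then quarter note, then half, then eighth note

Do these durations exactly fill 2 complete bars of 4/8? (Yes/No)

One bar of 4/8 = 4 eighth notes, so 2 bars = 8.
Each duration in eighth notes: eighth rest = 1; quarter = 2; quarter note = 2; half = 4; eighth note = 1.
Sum: 1 + 2 + 2 + 4 + 1 = 10.
10 exceeds 8, so the answer is No.

No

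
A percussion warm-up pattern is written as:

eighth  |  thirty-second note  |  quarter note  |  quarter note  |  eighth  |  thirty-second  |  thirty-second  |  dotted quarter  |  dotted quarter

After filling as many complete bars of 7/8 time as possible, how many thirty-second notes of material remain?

23

One bar of 7/8 = 28 thirty-second notes.
Express everything in thirty-second notes: eighth = 4; thirty-second note = 1; quarter note = 8; quarter note = 8; eighth = 4; thirty-second = 1; thirty-second = 1; dotted quarter = 12; dotted quarter = 12.
Adding: 4 + 1 + 8 + 8 + 4 + 1 + 1 + 12 + 12 = 51.
51 ÷ 28 = 1 complete bar with 23 thirty-second notes remaining.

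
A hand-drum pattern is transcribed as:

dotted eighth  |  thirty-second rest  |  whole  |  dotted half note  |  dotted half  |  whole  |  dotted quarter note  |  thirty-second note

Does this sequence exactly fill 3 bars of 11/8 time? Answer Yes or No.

Yes

One bar of 11/8 = 44 thirty-second notes, so 3 bars = 132.
In thirty-second notes: dotted eighth = 6; thirty-second rest = 1; whole = 32; dotted half note = 24; dotted half = 24; whole = 32; dotted quarter note = 12; thirty-second note = 1.
Total: 6 + 1 + 32 + 24 + 24 + 32 + 12 + 1 = 132.
132 equals 132, so the answer is Yes.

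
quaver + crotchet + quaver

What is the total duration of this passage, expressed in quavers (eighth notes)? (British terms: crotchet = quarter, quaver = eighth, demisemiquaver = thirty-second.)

4

Each duration in eighth notes: quaver = 1; crotchet = 2; quaver = 1.
Altogether 1 + 2 + 1 = 4 eighth notes.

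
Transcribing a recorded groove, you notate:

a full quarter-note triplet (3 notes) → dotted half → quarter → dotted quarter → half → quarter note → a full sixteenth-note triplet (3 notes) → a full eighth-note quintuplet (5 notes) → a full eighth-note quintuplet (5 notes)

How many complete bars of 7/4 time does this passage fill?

One bar of 7/4 = 14 eighth notes.
Working in eighth notes: a full quarter-note triplet (3 notes) (three triplet quarters span one half) = 4; dotted half = 6; quarter = 2; dotted quarter = 3; half = 4; quarter note = 2; a full sixteenth-note triplet (3 notes) (three triplet sixteenths span one eighth) = 1; a full eighth-note quintuplet (5 notes) (five quintuplet eighths span one half) = 4; a full eighth-note quintuplet (5 notes) (five quintuplet eighths span one half) = 4.
Altogether 4 + 6 + 2 + 3 + 4 + 2 + 1 + 4 + 4 = 30.
30 ÷ 14 = 2 complete bars with 2 left over.

2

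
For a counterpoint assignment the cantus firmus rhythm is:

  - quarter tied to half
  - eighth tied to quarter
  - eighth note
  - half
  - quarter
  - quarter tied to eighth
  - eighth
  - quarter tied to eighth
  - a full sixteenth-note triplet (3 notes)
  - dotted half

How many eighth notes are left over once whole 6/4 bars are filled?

One bar of 6/4 = 12 eighth notes.
In eighth notes: quarter tied to half (quarter + half) = 6; eighth tied to quarter (eighth + quarter) = 3; eighth note = 1; half = 4; quarter = 2; quarter tied to eighth (quarter + eighth) = 3; eighth = 1; quarter tied to eighth (quarter + eighth) = 3; a full sixteenth-note triplet (3 notes) (three triplet sixteenths span one eighth) = 1; dotted half = 6.
Total: 6 + 3 + 1 + 4 + 2 + 3 + 1 + 3 + 1 + 6 = 30.
30 ÷ 12 = 2 complete bars with 6 eighth notes remaining.

6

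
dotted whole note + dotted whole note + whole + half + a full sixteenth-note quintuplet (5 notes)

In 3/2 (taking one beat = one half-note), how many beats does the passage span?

9.5

One half-note beat = 2 quarter notes.
Each duration in quarter notes: dotted whole note = 6; dotted whole note = 6; whole = 4; half = 2; a full sixteenth-note quintuplet (5 notes) (five quintuplet sixteenths span one quarter) = 1.
Altogether 6 + 6 + 4 + 2 + 1 = 19.
19 ÷ 2 = 9.5 beats.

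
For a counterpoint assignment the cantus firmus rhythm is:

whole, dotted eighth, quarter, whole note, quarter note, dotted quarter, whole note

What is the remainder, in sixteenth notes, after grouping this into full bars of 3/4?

5

One bar of 3/4 = 12 sixteenth notes.
Working in sixteenth notes: whole = 16; dotted eighth = 3; quarter = 4; whole note = 16; quarter note = 4; dotted quarter = 6; whole note = 16.
Sum: 16 + 3 + 4 + 16 + 4 + 6 + 16 = 65.
65 ÷ 12 = 5 complete bars with 5 sixteenth notes remaining.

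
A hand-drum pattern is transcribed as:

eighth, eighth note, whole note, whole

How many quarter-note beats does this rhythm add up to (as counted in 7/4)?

One quarter-note beat = 2 eighth notes.
Working in eighth notes: eighth = 1; eighth note = 1; whole note = 8; whole = 8.
Sum: 1 + 1 + 8 + 8 = 18.
18 ÷ 2 = 9 beats.

9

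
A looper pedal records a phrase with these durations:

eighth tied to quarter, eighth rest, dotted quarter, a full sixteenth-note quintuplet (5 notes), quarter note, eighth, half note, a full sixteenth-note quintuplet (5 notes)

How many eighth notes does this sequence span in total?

Convert each value to eighth notes: eighth tied to quarter (eighth + quarter) = 3; eighth rest = 1; dotted quarter = 3; a full sixteenth-note quintuplet (5 notes) (five quintuplet sixteenths span one quarter) = 2; quarter note = 2; eighth = 1; half note = 4; a full sixteenth-note quintuplet (5 notes) (five quintuplet sixteenths span one quarter) = 2.
Altogether 3 + 1 + 3 + 2 + 2 + 1 + 4 + 2 = 18 eighth notes.

18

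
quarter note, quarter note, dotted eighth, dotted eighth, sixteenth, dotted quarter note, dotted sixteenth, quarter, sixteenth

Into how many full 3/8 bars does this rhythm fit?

One bar of 3/8 = 12 thirty-second notes.
In thirty-second notes: quarter note = 8; quarter note = 8; dotted eighth = 6; dotted eighth = 6; sixteenth = 2; dotted quarter note = 12; dotted sixteenth = 3; quarter = 8; sixteenth = 2.
Total: 8 + 8 + 6 + 6 + 2 + 12 + 3 + 8 + 2 = 55.
55 ÷ 12 = 4 complete bars with 7 left over.

4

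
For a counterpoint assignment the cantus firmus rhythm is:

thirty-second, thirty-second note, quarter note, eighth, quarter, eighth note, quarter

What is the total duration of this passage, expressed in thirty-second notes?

Express everything in thirty-second notes: thirty-second = 1; thirty-second note = 1; quarter note = 8; eighth = 4; quarter = 8; eighth note = 4; quarter = 8.
Sum: 1 + 1 + 8 + 4 + 8 + 4 + 8 = 34 thirty-second notes.

34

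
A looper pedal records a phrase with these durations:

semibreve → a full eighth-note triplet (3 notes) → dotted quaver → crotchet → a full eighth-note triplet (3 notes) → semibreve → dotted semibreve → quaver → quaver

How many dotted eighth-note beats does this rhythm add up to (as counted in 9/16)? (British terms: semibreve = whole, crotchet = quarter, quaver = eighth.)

One dotted eighth-note beat = 3 sixteenth notes.
Express everything in sixteenth notes: semibreve = 16; a full eighth-note triplet (3 notes) (three triplet eighths span one quarter) = 4; dotted quaver = 3; crotchet = 4; a full eighth-note triplet (3 notes) (three triplet eighths span one quarter) = 4; semibreve = 16; dotted semibreve = 24; quaver = 2; quaver = 2.
Sum: 16 + 4 + 3 + 4 + 4 + 16 + 24 + 2 + 2 = 75.
75 ÷ 3 = 25 beats.

25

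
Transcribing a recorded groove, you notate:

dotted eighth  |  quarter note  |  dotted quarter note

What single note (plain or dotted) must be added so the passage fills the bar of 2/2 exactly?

The bar of 2/2 = 16 sixteenth notes.
Each duration in sixteenth notes: dotted eighth = 3; quarter note = 4; dotted quarter note = 6.
Sum: 3 + 4 + 6 = 13.
Remaining: 16 − 13 = 3 sixteenth notes, which is a dotted eighth note.

dotted eighth note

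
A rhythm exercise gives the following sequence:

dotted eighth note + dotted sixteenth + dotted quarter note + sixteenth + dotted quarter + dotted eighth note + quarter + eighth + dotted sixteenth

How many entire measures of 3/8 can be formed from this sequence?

One bar of 3/8 = 12 thirty-second notes.
In thirty-second notes: dotted eighth note = 6; dotted sixteenth = 3; dotted quarter note = 12; sixteenth = 2; dotted quarter = 12; dotted eighth note = 6; quarter = 8; eighth = 4; dotted sixteenth = 3.
Adding: 6 + 3 + 12 + 2 + 12 + 6 + 8 + 4 + 3 = 56.
56 ÷ 12 = 4 complete bars with 8 left over.

4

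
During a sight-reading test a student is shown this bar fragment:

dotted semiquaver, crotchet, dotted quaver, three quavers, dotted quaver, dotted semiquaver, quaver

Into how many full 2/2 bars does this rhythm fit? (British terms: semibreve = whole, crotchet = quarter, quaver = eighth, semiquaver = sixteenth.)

1

One bar of 2/2 = 32 thirty-second notes.
In thirty-second notes: dotted semiquaver = 3; crotchet = 8; dotted quaver = 6; quaver = 4; quaver = 4; quaver = 4; dotted quaver = 6; dotted semiquaver = 3; quaver = 4.
Sum: 3 + 8 + 6 + 4 + 4 + 4 + 6 + 3 + 4 = 42.
42 ÷ 32 = 1 complete bar with 10 left over.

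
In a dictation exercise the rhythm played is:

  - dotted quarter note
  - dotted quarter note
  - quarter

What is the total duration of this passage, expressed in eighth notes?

Convert each value to eighth notes: dotted quarter note = 3; dotted quarter note = 3; quarter = 2.
Sum: 3 + 3 + 2 = 8 eighth notes.

8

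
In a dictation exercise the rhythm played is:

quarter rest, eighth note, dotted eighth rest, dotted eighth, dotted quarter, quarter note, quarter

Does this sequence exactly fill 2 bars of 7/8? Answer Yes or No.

No

One bar of 7/8 = 14 sixteenth notes, so 2 bars = 28.
Convert each value to sixteenth notes: quarter rest = 4; eighth note = 2; dotted eighth rest = 3; dotted eighth = 3; dotted quarter = 6; quarter note = 4; quarter = 4.
Adding: 4 + 2 + 3 + 3 + 6 + 4 + 4 = 26.
26 falls short of 28, so the answer is No.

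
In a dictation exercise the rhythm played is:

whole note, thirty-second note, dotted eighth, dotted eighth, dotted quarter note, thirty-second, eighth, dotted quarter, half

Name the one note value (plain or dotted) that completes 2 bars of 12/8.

dotted eighth note

2 bars of 12/8 = 96 thirty-second notes.
Working in thirty-second notes: whole note = 32; thirty-second note = 1; dotted eighth = 6; dotted eighth = 6; dotted quarter note = 12; thirty-second = 1; eighth = 4; dotted quarter = 12; half = 16.
Sum: 32 + 1 + 6 + 6 + 12 + 1 + 4 + 12 + 16 = 90.
Remaining: 96 − 90 = 6 thirty-second notes, which is a dotted eighth note.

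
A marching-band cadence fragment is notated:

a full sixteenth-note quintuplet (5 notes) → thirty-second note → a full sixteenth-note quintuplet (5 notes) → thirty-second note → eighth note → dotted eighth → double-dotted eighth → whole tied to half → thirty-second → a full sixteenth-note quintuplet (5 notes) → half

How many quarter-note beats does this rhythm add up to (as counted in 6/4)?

13.5

One quarter-note beat = 8 thirty-second notes.
In thirty-second notes: a full sixteenth-note quintuplet (5 notes) (five quintuplet sixteenths span one quarter) = 8; thirty-second note = 1; a full sixteenth-note quintuplet (5 notes) (five quintuplet sixteenths span one quarter) = 8; thirty-second note = 1; eighth note = 4; dotted eighth = 6; double-dotted eighth = 7; whole tied to half (whole + half) = 48; thirty-second = 1; a full sixteenth-note quintuplet (5 notes) (five quintuplet sixteenths span one quarter) = 8; half = 16.
Altogether 8 + 1 + 8 + 1 + 4 + 6 + 7 + 48 + 1 + 8 + 16 = 108.
108 ÷ 8 = 13.5 beats.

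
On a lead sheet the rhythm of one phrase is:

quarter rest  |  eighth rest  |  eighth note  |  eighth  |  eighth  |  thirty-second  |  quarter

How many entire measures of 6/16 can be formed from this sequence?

One bar of 6/16 = 12 thirty-second notes.
Each duration in thirty-second notes: quarter rest = 8; eighth rest = 4; eighth note = 4; eighth = 4; eighth = 4; thirty-second = 1; quarter = 8.
Altogether 8 + 4 + 4 + 4 + 4 + 1 + 8 = 33.
33 ÷ 12 = 2 complete bars with 9 left over.

2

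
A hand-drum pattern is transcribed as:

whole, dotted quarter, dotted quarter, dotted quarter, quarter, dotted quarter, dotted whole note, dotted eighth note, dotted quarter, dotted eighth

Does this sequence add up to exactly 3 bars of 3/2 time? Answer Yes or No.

One bar of 3/2 = 24 sixteenth notes, so 3 bars = 72.
Each duration in sixteenth notes: whole = 16; dotted quarter = 6; dotted quarter = 6; dotted quarter = 6; quarter = 4; dotted quarter = 6; dotted whole note = 24; dotted eighth note = 3; dotted quarter = 6; dotted eighth = 3.
Total: 16 + 6 + 6 + 6 + 4 + 6 + 24 + 3 + 6 + 3 = 80.
80 exceeds 72, so the answer is No.

No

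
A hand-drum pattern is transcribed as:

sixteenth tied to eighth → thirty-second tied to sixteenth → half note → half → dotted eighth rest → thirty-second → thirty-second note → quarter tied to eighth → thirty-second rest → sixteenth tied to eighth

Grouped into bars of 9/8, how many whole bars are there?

1

One bar of 9/8 = 36 thirty-second notes.
Convert each value to thirty-second notes: sixteenth tied to eighth (sixteenth + eighth) = 6; thirty-second tied to sixteenth (thirty-second + sixteenth) = 3; half note = 16; half = 16; dotted eighth rest = 6; thirty-second = 1; thirty-second note = 1; quarter tied to eighth (quarter + eighth) = 12; thirty-second rest = 1; sixteenth tied to eighth (sixteenth + eighth) = 6.
Sum: 6 + 3 + 16 + 16 + 6 + 1 + 1 + 12 + 1 + 6 = 68.
68 ÷ 36 = 1 complete bar with 32 left over.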